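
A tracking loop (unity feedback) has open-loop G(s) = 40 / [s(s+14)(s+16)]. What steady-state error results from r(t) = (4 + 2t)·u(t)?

11.2

System type = 1 (one pole at s=0). By superposition:
  • 4: tracked with zero error.
  • 2t: e_ss = 2/K_v with K_v=5/28 → 11.2.
Total e_ss = 11.2.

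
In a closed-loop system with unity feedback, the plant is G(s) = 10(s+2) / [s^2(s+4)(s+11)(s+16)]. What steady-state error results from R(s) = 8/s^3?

G(s) has two factors of s in the denominator, so the system is type 2.
K_a = lim_{s→0} s^2·G(s) = 10·2 / (4·11·16) = 5/176.
r(t) = 4t^2 gives R(s) = 8/s^3.
e_ss = 8/K_a = 8/(5/176) = 281.6.

281.6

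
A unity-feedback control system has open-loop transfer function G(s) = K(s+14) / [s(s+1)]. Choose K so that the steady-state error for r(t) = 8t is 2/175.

50

System type = 1 (one pole at s=0).
K_v = lim_{s→0} s·G(s) = K·14 / (1) = 14·K.
e_ss = 8/K_v = 2/175 ⇒ K_v = 700 ⇒ K = 700/14 = 50.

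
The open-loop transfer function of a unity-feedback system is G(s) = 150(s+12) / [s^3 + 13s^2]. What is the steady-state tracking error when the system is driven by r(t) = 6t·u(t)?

Factoring s^2 from the denominator leaves a polynomial with constant term 13, so the system is type 2.
A type-2 system has K_v = ∞, so it tracks a ramp input with zero steady-state error.

0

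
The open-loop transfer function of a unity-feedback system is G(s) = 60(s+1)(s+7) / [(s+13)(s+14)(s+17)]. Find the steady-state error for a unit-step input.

The open loop has no poles at the origin → type 0 system.
K_p = lim_{s→0} G(s) = 60·1·7 / (13·14·17) = 30/221.
e_ss = 1/(1 + K_p) = 1/(251/221) = 221/251.

221/251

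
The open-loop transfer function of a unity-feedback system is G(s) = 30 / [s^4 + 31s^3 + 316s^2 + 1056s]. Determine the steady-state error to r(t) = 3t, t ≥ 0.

Lowest-order denominator term is 1056s, so the open loop has 1 pole at the origin → type 1 system.
K_v = lim_{s→0} s·G(s) = 30 / 1056 = 5/176.
e_ss = 3/K_v = 3/(5/176) = 105.6.

105.6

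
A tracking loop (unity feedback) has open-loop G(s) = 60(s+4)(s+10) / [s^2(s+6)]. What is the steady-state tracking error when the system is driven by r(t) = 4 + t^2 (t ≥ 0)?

Two free integrators in G(s): this is a type 2 system. By superposition:
  • 4: tracked with zero error.
  • t^2: e_ss = 2/K_a with K_a=400 → 0.005.
Total e_ss = 0.005.

0.005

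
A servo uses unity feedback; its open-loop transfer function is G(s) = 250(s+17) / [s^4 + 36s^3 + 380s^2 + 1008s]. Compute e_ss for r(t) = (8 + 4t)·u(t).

Factoring s from the denominator leaves a polynomial with constant term 1008, so the system is type 1. Taking each input component in turn:
  • 8: tracked with zero error.
  • 4t: e_ss = 4/K_v with K_v=2125/504 → 2016/2125.
Total e_ss = 2016/2125.

2016/2125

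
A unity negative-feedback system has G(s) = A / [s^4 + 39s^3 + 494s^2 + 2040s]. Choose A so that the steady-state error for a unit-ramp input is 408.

The denominator has no term below 2040s — 1 pole at s=0, type 1.
K_v = lim_{s→0} s·G(s) = A / 2040 = (1/2040)·A.
e_ss = 1/K_v = 408 ⇒ K_v = 1/408 ⇒ A = (1/408)/(1/2040) = 5.

5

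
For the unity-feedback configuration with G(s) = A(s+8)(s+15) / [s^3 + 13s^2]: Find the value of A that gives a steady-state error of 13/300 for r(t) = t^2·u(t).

5

Lowest-order denominator term is 13s^2, so the open loop has 2 poles at the origin → type 2 system.
K_a = lim_{s→0} s^2·G(s) = A·8·15 / 13 = (120/13)·A.
e_ss = 2/K_a = 13/300 ⇒ K_a = 600/13 ⇒ A = (600/13)/(120/13) = 5.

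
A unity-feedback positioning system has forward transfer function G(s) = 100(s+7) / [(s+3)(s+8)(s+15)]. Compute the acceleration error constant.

System type = 0 (no poles at s=0).
K_a = lim_{s→0} s^2·G(s) = 0 (the extra factor of s kills the finite limit).

0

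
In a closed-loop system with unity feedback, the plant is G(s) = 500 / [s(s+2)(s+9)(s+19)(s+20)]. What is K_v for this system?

One free integrator in G(s): this is a type 1 system.
K_v = lim_{s→0} s·G(s) = 500 / (2·9·19·20) = 25/342.

25/342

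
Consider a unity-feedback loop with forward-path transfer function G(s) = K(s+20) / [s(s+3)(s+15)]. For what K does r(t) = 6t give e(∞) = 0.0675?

One free integrator in G(s): this is a type 1 system.
K_v = lim_{s→0} s·G(s) = K·20 / (3·15) = (4/9)·K.
e_ss = 6/K_v = 0.0675 ⇒ K_v = 800/9 ⇒ K = (800/9)/(4/9) = 200.

200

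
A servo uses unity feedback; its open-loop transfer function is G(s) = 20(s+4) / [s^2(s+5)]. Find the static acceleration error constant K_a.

16

Two free integrators in G(s): this is a type 2 system.
K_a = lim_{s→0} s^2·G(s) = 20·4 / (5) = 16.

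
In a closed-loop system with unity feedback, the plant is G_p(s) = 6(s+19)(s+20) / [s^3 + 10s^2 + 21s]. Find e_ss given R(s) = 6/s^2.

21/380

Lowest-order denominator term is 21s, so the open loop has 1 pole at the origin → type 1 system.
K_v = lim_{s→0} s·G_p(s) = 6·19·20 / 21 = 760/7.
e_ss = 6/K_v = 6/(760/7) = 21/380.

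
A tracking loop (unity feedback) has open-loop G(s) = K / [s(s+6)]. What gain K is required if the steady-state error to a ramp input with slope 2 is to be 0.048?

250

The open loop has one pole at the origin → type 1 system.
K_v = lim_{s→0} s·G(s) = K / (6) = (1/6)·K.
e_ss = 2/K_v = 0.048 ⇒ K_v = 125/3 ⇒ K = (125/3)/(1/6) = 250.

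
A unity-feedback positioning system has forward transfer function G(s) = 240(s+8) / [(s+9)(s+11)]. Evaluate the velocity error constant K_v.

The open loop has no poles at the origin → type 0 system.
K_v = lim_{s→0} s·G(s) = 0 (the extra factor of s kills the finite limit).

0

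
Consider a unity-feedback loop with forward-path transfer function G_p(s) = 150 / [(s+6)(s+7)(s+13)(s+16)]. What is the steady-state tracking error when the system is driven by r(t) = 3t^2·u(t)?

G_p(s) has no factors of s in the denominator, so the system is type 0.
K_a = lim_{s→0} s^2·G_p(s) = 0; the steady-state error to this parabolic input grows without bound.

infinity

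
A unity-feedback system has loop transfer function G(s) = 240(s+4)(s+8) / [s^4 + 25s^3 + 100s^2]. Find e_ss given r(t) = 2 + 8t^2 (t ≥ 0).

Factoring s^2 from the denominator leaves a polynomial with constant term 100, so the system is type 2. Taking each input component in turn:
  • 2: tracked with zero error.
  • 8t^2: e_ss = 16/K_a with K_a=76.8 → 5/24.
Total e_ss = 5/24.

5/24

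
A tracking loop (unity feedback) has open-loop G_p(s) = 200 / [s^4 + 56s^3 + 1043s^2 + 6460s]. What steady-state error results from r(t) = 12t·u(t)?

The denominator has no term below 6460s — 1 pole at s=0, type 1.
K_v = lim_{s→0} s·G_p(s) = 200 / 6460 = 10/323.
e_ss = 12/K_v = 12/(10/323) = 387.6.

387.6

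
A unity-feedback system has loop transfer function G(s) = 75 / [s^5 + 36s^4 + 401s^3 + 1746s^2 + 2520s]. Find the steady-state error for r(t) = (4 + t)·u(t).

33.6

Factoring s from the denominator leaves a polynomial with constant term 2520, so the system is type 1. Taking each input component in turn:
  • 4: tracked with zero error.
  • t: e_ss = 1/K_v with K_v=5/168 → 33.6.
Total e_ss = 33.6.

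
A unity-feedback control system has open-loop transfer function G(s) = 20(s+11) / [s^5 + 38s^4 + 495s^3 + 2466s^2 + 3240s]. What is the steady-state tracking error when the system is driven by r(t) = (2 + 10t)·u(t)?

1620/11

The denominator has no term below 3240s — 1 pole at s=0, type 1. Taking each input component in turn:
  • 2: tracked with zero error.
  • 10t: e_ss = 10/K_v with K_v=11/162 → 1620/11.
Total e_ss = 1620/11.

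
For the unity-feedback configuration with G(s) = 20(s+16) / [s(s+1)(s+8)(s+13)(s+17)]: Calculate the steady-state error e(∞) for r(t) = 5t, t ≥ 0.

G(s) has one factor of s in the denominator, so the system is type 1.
K_v = lim_{s→0} s·G(s) = 20·16 / (1·8·13·17) = 40/221.
e_ss = 5/K_v = 5/(40/221) = 27.625.

27.625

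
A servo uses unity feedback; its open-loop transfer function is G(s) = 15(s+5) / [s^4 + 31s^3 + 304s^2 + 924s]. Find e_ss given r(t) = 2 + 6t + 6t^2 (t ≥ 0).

infinity

Factoring s from the denominator leaves a polynomial with constant term 924, so the system is type 1. Taking each input component in turn:
  • 2: tracked with zero error.
  • 6t: e_ss = 6/K_v with K_v=25/308 → 73.92.
  • 6t^2: a type-1 system cannot track it, e_ss → ∞.
The unbounded component dominates.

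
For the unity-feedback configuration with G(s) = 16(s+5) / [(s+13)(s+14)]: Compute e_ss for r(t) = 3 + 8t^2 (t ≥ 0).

infinity

The open loop has no poles at the origin → type 0 system. Taking each input component in turn:
  • 3: e_ss = 3/(1+K_p) with K_p=40/91 → 273/131.
  • 8t^2: a type-0 system cannot track it, e_ss → ∞.
The unbounded component dominates.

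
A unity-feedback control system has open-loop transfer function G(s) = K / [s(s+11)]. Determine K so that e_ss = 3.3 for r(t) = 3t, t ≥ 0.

G(s) has one factor of s in the denominator, so the system is type 1.
K_v = lim_{s→0} s·G(s) = K / (11) = (1/11)·K.
e_ss = 3/K_v = 3.3 ⇒ K_v = 10/11 ⇒ K = (10/11)/(1/11) = 10.

10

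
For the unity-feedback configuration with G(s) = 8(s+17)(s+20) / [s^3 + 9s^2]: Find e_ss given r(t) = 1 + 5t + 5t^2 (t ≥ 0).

9/272

Lowest-order denominator term is 9s^2, so the open loop has 2 poles at the origin → type 2 system. Treating each term separately:
  • 1: tracked with zero error.
  • 5t: tracked with zero error.
  • 5t^2: e_ss = 10/K_a with K_a=2720/9 → 9/272.
Total e_ss = 9/272.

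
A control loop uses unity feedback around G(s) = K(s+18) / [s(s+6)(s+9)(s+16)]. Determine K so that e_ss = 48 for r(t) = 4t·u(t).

G(s) has one factor of s in the denominator, so the system is type 1.
K_v = lim_{s→0} s·G(s) = K·18 / (6·9·16) = (1/48)·K.
e_ss = 4/K_v = 48 ⇒ K_v = 1/12 ⇒ K = (1/12)/(1/48) = 4.

4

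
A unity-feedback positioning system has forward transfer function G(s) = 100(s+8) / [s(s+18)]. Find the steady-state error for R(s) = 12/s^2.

0.27

One free integrator in G(s): this is a type 1 system.
K_v = lim_{s→0} s·G(s) = 100·8 / (18) = 400/9.
e_ss = 12/K_v = 12/(400/9) = 0.27.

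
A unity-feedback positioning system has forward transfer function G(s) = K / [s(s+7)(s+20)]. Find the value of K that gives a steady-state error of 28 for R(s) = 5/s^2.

The open loop has one pole at the origin → type 1 system.
K_v = lim_{s→0} s·G(s) = K / (7·20) = (1/140)·K.
e_ss = 5/K_v = 28 ⇒ K_v = 5/28 ⇒ K = (5/28)/(1/140) = 25.

25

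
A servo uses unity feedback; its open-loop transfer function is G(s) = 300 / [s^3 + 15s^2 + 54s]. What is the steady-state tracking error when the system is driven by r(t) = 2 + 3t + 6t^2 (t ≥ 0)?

The denominator has no term below 54s — 1 pole at s=0, type 1. Taking each input component in turn:
  • 2: tracked with zero error.
  • 3t: e_ss = 3/K_v with K_v=50/9 → 0.54.
  • 6t^2: a type-1 system cannot track it, e_ss → ∞.
The unbounded component dominates.

infinity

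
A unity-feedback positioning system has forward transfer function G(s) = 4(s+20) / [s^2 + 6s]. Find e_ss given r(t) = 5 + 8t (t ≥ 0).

Lowest-order denominator term is 6s, so the open loop has 1 pole at the origin → type 1 system. Treating each term separately:
  • 5: tracked with zero error.
  • 8t: e_ss = 8/K_v with K_v=40/3 → 0.6.
Total e_ss = 0.6.

0.6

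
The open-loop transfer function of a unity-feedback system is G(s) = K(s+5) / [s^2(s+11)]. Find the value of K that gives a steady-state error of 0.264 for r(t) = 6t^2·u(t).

Two free integrators in G(s): this is a type 2 system.
K_a = lim_{s→0} s^2·G(s) = K·5 / (11) = (5/11)·K.
e_ss = 12/K_a = 0.264 ⇒ K_a = 500/11 ⇒ K = (500/11)/(5/11) = 100.

100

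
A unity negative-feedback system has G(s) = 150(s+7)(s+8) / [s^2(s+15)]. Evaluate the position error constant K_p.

K_p = lim_{s→0} G(s); with 2 poles at the origin the limit diverges, so K_p = ∞.

infinity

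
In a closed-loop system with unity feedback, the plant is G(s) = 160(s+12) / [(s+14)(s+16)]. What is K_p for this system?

60/7

G(s) has no factors of s in the denominator, so the system is type 0.
K_p = lim_{s→0} G(s) = 160·12 / (14·16) = 60/7.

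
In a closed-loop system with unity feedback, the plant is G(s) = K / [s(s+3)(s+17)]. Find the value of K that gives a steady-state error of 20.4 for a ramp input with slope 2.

One free integrator in G(s): this is a type 1 system.
K_v = lim_{s→0} s·G(s) = K / (3·17) = (1/51)·K.
e_ss = 2/K_v = 20.4 ⇒ K_v = 5/51 ⇒ K = (5/51)/(1/51) = 5.

5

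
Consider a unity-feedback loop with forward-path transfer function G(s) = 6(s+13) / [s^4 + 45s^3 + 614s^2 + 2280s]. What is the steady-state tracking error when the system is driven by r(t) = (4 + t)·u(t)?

Lowest-order denominator term is 2280s, so the open loop has 1 pole at the origin → type 1 system. Treating each term separately:
  • 4: tracked with zero error.
  • t: e_ss = 1/K_v with K_v=13/380 → 380/13.
Total e_ss = 380/13.

380/13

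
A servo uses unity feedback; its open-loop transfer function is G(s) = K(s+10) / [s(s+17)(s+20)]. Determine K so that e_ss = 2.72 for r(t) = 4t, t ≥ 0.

System type = 1 (one pole at s=0).
K_v = lim_{s→0} s·G(s) = K·10 / (17·20) = (1/34)·K.
e_ss = 4/K_v = 2.72 ⇒ K_v = 25/17 ⇒ K = (25/17)/(1/34) = 50.

50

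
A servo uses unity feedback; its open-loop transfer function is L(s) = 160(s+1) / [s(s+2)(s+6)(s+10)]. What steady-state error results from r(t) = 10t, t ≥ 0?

7.5

One free integrator in L(s): this is a type 1 system.
K_v = lim_{s→0} s·L(s) = 160·1 / (2·6·10) = 4/3.
e_ss = 10/K_v = 10/(4/3) = 7.5.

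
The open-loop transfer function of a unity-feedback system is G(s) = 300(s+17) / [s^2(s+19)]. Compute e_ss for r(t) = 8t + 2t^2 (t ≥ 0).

19/1275

Two free integrators in G(s): this is a type 2 system. By superposition:
  • 8t: tracked with zero error.
  • 2t^2: e_ss = 4/K_a with K_a=5100/19 → 19/1275.
Total e_ss = 19/1275.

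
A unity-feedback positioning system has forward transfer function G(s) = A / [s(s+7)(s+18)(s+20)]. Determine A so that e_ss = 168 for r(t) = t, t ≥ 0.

15

One free integrator in G(s): this is a type 1 system.
K_v = lim_{s→0} s·G(s) = A / (7·18·20) = (1/2520)·A.
e_ss = 1/K_v = 168 ⇒ K_v = 1/168 ⇒ A = (1/168)/(1/2520) = 15.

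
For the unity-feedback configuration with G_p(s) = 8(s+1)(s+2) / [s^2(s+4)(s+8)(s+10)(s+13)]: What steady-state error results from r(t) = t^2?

520

The open loop has two poles at the origin → type 2 system.
K_a = lim_{s→0} s^2·G_p(s) = 8·1·2 / (4·8·10·13) = 1/260.
r(t) = t^2 gives R(s) = 2/s^3.
e_ss = 2/K_a = 2/(1/260) = 520.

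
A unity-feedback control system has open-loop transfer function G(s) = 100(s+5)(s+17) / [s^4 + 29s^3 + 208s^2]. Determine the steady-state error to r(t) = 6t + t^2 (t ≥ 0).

104/2125

Factoring s^2 from the denominator leaves a polynomial with constant term 208, so the system is type 2. Taking each input component in turn:
  • 6t: tracked with zero error.
  • t^2: e_ss = 2/K_a with K_a=2125/52 → 104/2125.
Total e_ss = 104/2125.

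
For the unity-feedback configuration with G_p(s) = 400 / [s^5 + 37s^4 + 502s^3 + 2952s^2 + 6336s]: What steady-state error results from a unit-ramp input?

15.84

Lowest-order denominator term is 6336s, so the open loop has 1 pole at the origin → type 1 system.
K_v = lim_{s→0} s·G_p(s) = 400 / 6336 = 25/396.
e_ss = 1/K_v = 1/(25/396) = 15.84.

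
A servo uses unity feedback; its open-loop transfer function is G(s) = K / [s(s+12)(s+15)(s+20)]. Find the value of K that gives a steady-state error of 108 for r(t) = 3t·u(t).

The open loop has one pole at the origin → type 1 system.
K_v = lim_{s→0} s·G(s) = K / (12·15·20) = (1/3600)·K.
e_ss = 3/K_v = 108 ⇒ K_v = 1/36 ⇒ K = (1/36)/(1/3600) = 100.

100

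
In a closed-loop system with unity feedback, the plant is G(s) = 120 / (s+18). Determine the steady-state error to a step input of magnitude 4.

System type = 0 (no poles at s=0).
K_p = lim_{s→0} G(s) = 120 / (18) = 20/3.
e_ss = 4/(1 + K_p) = 4/(23/3) = 12/23.

12/23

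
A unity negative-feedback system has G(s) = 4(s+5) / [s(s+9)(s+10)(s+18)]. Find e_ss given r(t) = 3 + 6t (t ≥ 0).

G(s) has one factor of s in the denominator, so the system is type 1. Taking each input component in turn:
  • 3: tracked with zero error.
  • 6t: e_ss = 6/K_v with K_v=1/81 → 486.
Total e_ss = 486.

486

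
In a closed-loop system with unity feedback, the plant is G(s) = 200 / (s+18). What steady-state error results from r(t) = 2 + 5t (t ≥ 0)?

infinity

G(s) has no factors of s in the denominator, so the system is type 0. By superposition:
  • 2: e_ss = 2/(1+K_p) with K_p=100/9 → 18/109.
  • 5t: a type-0 system cannot track it, e_ss → ∞.
The unbounded component dominates.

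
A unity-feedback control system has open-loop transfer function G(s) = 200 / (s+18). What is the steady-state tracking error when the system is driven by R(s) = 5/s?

G(s) has no factors of s in the denominator, so the system is type 0.
K_p = lim_{s→0} G(s) = 200 / (18) = 100/9.
e_ss = 5/(1 + K_p) = 5/(109/9) = 45/109.

45/109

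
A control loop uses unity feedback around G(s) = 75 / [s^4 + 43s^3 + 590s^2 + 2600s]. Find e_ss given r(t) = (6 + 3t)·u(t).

The denominator has no term below 2600s — 1 pole at s=0, type 1. Treating each term separately:
  • 6: tracked with zero error.
  • 3t: e_ss = 3/K_v with K_v=3/104 → 104.
Total e_ss = 104.

104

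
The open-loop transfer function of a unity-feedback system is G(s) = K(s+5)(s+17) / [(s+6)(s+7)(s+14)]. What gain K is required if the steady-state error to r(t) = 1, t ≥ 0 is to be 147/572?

20

The open loop has no poles at the origin → type 0 system.
K_p = lim_{s→0} G(s) = K·5·17 / (6·7·14) = (85/588)·K.
e_ss = 1/(1 + K_p) = 147/572 ⇒ 1 + (85/588)·K = 572/147 ⇒ K = 20.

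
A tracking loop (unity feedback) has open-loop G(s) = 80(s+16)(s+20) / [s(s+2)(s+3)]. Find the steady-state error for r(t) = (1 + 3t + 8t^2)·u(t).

infinity

One free integrator in G(s): this is a type 1 system. By superposition:
  • 1: tracked with zero error.
  • 3t: e_ss = 3/K_v with K_v=12800/3 → 9/12800.
  • 8t^2: a type-1 system cannot track it, e_ss → ∞.
The unbounded component dominates.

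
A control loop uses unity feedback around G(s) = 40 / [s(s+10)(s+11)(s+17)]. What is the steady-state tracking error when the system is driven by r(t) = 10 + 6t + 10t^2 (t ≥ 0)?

infinity

One free integrator in G(s): this is a type 1 system. By superposition:
  • 10: tracked with zero error.
  • 6t: e_ss = 6/K_v with K_v=4/187 → 280.5.
  • 10t^2: a type-1 system cannot track it, e_ss → ∞.
The unbounded component dominates.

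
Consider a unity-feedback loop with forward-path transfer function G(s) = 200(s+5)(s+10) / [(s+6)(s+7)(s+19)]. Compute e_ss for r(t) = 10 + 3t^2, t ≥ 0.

infinity

The open loop has no poles at the origin → type 0 system. By superposition:
  • 10: e_ss = 10/(1+K_p) with K_p=5000/399 → 3990/5399.
  • 3t^2: a type-0 system cannot track it, e_ss → ∞.
The unbounded component dominates.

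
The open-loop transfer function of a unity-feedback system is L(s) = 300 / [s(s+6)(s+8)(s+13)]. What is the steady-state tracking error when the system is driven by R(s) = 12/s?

L(s) has one factor of s in the denominator, so the system is type 1.
A type-1 system has K_p = ∞, so it tracks a step input with zero steady-state error.

0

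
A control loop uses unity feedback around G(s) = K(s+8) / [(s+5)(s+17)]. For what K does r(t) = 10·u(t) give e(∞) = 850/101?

System type = 0 (no poles at s=0).
K_p = lim_{s→0} G(s) = K·8 / (5·17) = (8/85)·K.
e_ss = 10/(1 + K_p) = 850/101 ⇒ 1 + (8/85)·K = 101/85 ⇒ K = 2.

2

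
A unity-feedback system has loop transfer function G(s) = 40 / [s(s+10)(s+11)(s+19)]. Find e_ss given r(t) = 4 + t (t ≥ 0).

G(s) has one factor of s in the denominator, so the system is type 1. Taking each input component in turn:
  • 4: tracked with zero error.
  • t: e_ss = 1/K_v with K_v=4/209 → 52.25.
Total e_ss = 52.25.

52.25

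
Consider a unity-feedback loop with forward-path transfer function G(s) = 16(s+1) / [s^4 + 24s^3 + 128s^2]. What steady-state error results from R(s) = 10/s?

0

The denominator has no term below 128s^2 — 2 poles at s=0, type 2.
A type-2 system has K_p = ∞, so it tracks a step input with zero steady-state error.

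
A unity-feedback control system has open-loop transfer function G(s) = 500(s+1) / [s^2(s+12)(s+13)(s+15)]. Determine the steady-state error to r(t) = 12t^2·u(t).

System type = 2 (two poles at s=0).
K_a = lim_{s→0} s^2·G(s) = 500·1 / (12·13·15) = 25/117.
r(t) = 12t^2 gives R(s) = 24/s^3.
e_ss = 24/K_a = 24/(25/117) = 112.32.

112.32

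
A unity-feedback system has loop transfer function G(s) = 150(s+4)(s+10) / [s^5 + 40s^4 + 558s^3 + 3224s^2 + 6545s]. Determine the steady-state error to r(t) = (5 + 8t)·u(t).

Lowest-order denominator term is 6545s, so the open loop has 1 pole at the origin → type 1 system. Taking each input component in turn:
  • 5: tracked with zero error.
  • 8t: e_ss = 8/K_v with K_v=1200/1309 → 1309/150.
Total e_ss = 1309/150.

1309/150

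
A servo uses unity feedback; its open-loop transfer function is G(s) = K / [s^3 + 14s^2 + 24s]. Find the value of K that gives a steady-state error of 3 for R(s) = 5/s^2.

40

Lowest-order denominator term is 24s, so the open loop has 1 pole at the origin → type 1 system.
K_v = lim_{s→0} s·G(s) = K / 24 = (1/24)·K.
e_ss = 5/K_v = 3 ⇒ K_v = 5/3 ⇒ K = (5/3)/(1/24) = 40.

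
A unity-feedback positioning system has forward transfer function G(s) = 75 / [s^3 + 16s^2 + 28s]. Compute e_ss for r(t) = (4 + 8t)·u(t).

224/75

The denominator has no term below 28s — 1 pole at s=0, type 1. Taking each input component in turn:
  • 4: tracked with zero error.
  • 8t: e_ss = 8/K_v with K_v=75/28 → 224/75.
Total e_ss = 224/75.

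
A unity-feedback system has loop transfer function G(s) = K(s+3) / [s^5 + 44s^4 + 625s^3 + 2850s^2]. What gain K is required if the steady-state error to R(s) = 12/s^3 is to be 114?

100

Factoring s^2 from the denominator leaves a polynomial with constant term 2850, so the system is type 2.
K_a = lim_{s→0} s^2·G(s) = K·3 / 2850 = (1/950)·K.
e_ss = 12/K_a = 114 ⇒ K_a = 2/19 ⇒ K = (2/19)/(1/950) = 100.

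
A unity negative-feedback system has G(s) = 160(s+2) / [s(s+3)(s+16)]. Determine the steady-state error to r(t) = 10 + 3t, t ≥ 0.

0.45

G(s) has one factor of s in the denominator, so the system is type 1. By superposition:
  • 10: tracked with zero error.
  • 3t: e_ss = 3/K_v with K_v=20/3 → 0.45.
Total e_ss = 0.45.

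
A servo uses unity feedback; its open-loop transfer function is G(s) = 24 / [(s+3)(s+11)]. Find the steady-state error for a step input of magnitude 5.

55/19

No free integrators in G(s): this is a type 0 system.
K_p = lim_{s→0} G(s) = 24 / (3·11) = 8/11.
e_ss = 5/(1 + K_p) = 5/(19/11) = 55/19.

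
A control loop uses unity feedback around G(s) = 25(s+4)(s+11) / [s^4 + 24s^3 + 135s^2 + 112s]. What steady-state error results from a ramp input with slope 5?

Lowest-order denominator term is 112s, so the open loop has 1 pole at the origin → type 1 system.
K_v = lim_{s→0} s·G(s) = 25·4·11 / 112 = 275/28.
e_ss = 5/K_v = 5/(275/28) = 28/55.

28/55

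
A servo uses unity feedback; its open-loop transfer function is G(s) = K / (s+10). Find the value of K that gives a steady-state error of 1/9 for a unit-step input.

80

G(s) has no factors of s in the denominator, so the system is type 0.
K_p = lim_{s→0} G(s) = K / (10) = 0.1·K.
e_ss = 1/(1 + K_p) = 1/9 ⇒ 1 + 0.1·K = 9 ⇒ K = 80.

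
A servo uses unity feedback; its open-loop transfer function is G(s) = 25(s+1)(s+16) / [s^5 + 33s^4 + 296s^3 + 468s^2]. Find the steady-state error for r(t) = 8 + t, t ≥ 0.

0

Lowest-order denominator term is 468s^2, so the open loop has 2 poles at the origin → type 2 system. By superposition:
  • 8: tracked with zero error.
  • t: tracked with zero error.
Total e_ss = 0.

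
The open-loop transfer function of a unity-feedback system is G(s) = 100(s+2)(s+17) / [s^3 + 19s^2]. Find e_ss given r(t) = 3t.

0

Lowest-order denominator term is 19s^2, so the open loop has 2 poles at the origin → type 2 system.
K_v = ∞ for a type-2 system; e_ss to a ramp is zero.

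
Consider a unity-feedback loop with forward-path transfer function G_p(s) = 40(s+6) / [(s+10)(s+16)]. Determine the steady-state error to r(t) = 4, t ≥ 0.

No free integrators in G_p(s): this is a type 0 system.
K_p = lim_{s→0} G_p(s) = 40·6 / (10·16) = 1.5.
e_ss = 4/(1 + K_p) = 4/2.5 = 1.6.

1.6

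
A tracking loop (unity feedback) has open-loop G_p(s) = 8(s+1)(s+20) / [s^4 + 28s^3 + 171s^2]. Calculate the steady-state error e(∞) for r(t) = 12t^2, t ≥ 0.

25.65

Factoring s^2 from the denominator leaves a polynomial with constant term 171, so the system is type 2.
K_a = lim_{s→0} s^2·G_p(s) = 8·1·20 / 171 = 160/171.
r(t) = 12t^2 gives R(s) = 24/s^3.
e_ss = 24/K_a = 24/(160/171) = 25.65.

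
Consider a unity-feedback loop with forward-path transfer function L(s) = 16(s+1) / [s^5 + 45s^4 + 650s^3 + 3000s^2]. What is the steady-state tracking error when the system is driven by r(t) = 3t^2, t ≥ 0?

1125

Lowest-order denominator term is 3000s^2, so the open loop has 2 poles at the origin → type 2 system.
K_a = lim_{s→0} s^2·L(s) = 16·1 / 3000 = 2/375.
r(t) = 3t^2 gives R(s) = 6/s^3.
e_ss = 6/K_a = 6/(2/375) = 1125.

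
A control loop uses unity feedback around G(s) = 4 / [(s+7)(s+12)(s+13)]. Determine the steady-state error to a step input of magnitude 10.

1365/137

No free integrators in G(s): this is a type 0 system.
K_p = lim_{s→0} G(s) = 4 / (7·12·13) = 1/273.
e_ss = 10/(1 + K_p) = 10/(274/273) = 1365/137.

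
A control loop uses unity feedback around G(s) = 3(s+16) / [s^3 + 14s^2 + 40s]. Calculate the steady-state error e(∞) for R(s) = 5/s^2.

25/6

Factoring s from the denominator leaves a polynomial with constant term 40, so the system is type 1.
K_v = lim_{s→0} s·G(s) = 3·16 / 40 = 1.2.
e_ss = 5/K_v = 5/1.2 = 25/6.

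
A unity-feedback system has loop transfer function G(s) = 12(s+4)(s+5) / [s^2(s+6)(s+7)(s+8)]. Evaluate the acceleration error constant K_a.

G(s) has two factors of s in the denominator, so the system is type 2.
K_a = lim_{s→0} s^2·G(s) = 12·4·5 / (6·7·8) = 5/7.

5/7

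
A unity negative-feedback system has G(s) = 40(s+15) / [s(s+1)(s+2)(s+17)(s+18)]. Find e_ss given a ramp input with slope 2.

2.04

One free integrator in G(s): this is a type 1 system.
K_v = lim_{s→0} s·G(s) = 40·15 / (1·2·17·18) = 50/51.
e_ss = 2/K_v = 2/(50/51) = 2.04.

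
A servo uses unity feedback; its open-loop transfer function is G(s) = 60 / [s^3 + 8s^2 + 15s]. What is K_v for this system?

4

Lowest-order denominator term is 15s, so the open loop has 1 pole at the origin → type 1 system.
K_v = lim_{s→0} s·G(s) = 60 / 15 = 4.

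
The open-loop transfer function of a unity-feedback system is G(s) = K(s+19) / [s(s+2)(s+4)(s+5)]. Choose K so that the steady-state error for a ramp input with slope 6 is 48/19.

The open loop has one pole at the origin → type 1 system.
K_v = lim_{s→0} s·G(s) = K·19 / (2·4·5) = 0.475·K.
e_ss = 6/K_v = 48/19 ⇒ K_v = 2.375 ⇒ K = 2.375/0.475 = 5.

5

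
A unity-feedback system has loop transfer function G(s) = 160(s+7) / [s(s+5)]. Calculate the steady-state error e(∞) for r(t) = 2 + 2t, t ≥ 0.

1/112

G(s) has one factor of s in the denominator, so the system is type 1. Taking each input component in turn:
  • 2: tracked with zero error.
  • 2t: e_ss = 2/K_v with K_v=224 → 1/112.
Total e_ss = 1/112.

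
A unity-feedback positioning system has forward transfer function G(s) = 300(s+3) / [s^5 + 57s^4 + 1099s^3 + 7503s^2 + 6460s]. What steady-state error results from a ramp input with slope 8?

2584/45

Lowest-order denominator term is 6460s, so the open loop has 1 pole at the origin → type 1 system.
K_v = lim_{s→0} s·G(s) = 300·3 / 6460 = 45/323.
e_ss = 8/K_v = 8/(45/323) = 2584/45.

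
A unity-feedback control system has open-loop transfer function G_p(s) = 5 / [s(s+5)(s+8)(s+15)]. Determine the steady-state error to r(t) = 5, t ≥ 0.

0

G_p(s) has one factor of s in the denominator, so the system is type 1.
K_p = ∞ for a type-1 system; e_ss to a step is zero.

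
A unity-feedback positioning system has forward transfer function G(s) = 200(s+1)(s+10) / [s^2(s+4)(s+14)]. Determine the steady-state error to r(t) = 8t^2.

0.448

G(s) has two factors of s in the denominator, so the system is type 2.
K_a = lim_{s→0} s^2·G(s) = 200·1·10 / (4·14) = 250/7.
r(t) = 8t^2 gives R(s) = 16/s^3.
e_ss = 16/K_a = 16/(250/7) = 0.448.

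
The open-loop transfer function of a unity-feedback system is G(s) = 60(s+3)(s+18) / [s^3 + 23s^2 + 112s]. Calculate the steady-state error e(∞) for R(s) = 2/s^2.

28/405

Lowest-order denominator term is 112s, so the open loop has 1 pole at the origin → type 1 system.
K_v = lim_{s→0} s·G(s) = 60·3·18 / 112 = 405/14.
e_ss = 2/K_v = 2/(405/14) = 28/405.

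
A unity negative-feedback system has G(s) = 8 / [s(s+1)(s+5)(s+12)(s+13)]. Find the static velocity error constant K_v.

2/195

One free integrator in G(s): this is a type 1 system.
K_v = lim_{s→0} s·G(s) = 8 / (1·5·12·13) = 2/195.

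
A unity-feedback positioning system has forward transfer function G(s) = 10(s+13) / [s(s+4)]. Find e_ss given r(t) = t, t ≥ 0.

G(s) has one factor of s in the denominator, so the system is type 1.
K_v = lim_{s→0} s·G(s) = 10·13 / (4) = 32.5.
e_ss = 1/K_v = 1/32.5 = 2/65.

2/65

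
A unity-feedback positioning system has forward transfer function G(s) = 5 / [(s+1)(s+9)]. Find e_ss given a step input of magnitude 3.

No free integrators in G(s): this is a type 0 system.
K_p = lim_{s→0} G(s) = 5 / (1·9) = 5/9.
e_ss = 3/(1 + K_p) = 3/(14/9) = 27/14.

27/14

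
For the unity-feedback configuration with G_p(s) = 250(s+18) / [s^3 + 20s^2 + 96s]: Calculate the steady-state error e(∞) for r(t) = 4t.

The denominator has no term below 96s — 1 pole at s=0, type 1.
K_v = lim_{s→0} s·G_p(s) = 250·18 / 96 = 46.875.
e_ss = 4/K_v = 4/46.875 = 32/375.

32/375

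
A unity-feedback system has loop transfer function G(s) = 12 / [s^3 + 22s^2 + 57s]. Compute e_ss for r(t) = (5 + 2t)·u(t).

9.5

Factoring s from the denominator leaves a polynomial with constant term 57, so the system is type 1. Taking each input component in turn:
  • 5: tracked with zero error.
  • 2t: e_ss = 2/K_v with K_v=4/19 → 9.5.
Total e_ss = 9.5.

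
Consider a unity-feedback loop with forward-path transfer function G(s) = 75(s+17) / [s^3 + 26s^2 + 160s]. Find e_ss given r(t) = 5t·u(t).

The denominator has no term below 160s — 1 pole at s=0, type 1.
K_v = lim_{s→0} s·G(s) = 75·17 / 160 = 255/32.
e_ss = 5/K_v = 5/(255/32) = 32/51.

32/51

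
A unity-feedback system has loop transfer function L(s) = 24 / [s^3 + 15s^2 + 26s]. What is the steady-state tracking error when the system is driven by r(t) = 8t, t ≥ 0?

26/3

Lowest-order denominator term is 26s, so the open loop has 1 pole at the origin → type 1 system.
K_v = lim_{s→0} s·L(s) = 24 / 26 = 12/13.
e_ss = 8/K_v = 8/(12/13) = 26/3.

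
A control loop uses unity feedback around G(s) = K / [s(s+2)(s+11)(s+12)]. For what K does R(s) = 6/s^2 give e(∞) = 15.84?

100

System type = 1 (one pole at s=0).
K_v = lim_{s→0} s·G(s) = K / (2·11·12) = (1/264)·K.
e_ss = 6/K_v = 15.84 ⇒ K_v = 25/66 ⇒ K = (25/66)/(1/264) = 100.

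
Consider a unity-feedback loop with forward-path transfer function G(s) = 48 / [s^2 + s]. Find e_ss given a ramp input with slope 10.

Factoring s from the denominator leaves a polynomial with constant term 1, so the system is type 1.
K_v = lim_{s→0} s·G(s) = 48 / 1 = 48.
e_ss = 10/K_v = 10/48 = 5/24.

5/24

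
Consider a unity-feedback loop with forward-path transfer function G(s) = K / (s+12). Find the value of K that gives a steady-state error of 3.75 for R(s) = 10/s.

No free integrators in G(s): this is a type 0 system.
K_p = lim_{s→0} G(s) = K / (12) = (1/12)·K.
e_ss = 10/(1 + K_p) = 3.75 ⇒ 1 + (1/12)·K = 8/3 ⇒ K = 20.

20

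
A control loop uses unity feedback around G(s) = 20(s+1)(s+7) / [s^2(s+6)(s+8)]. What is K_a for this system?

35/12

The open loop has two poles at the origin → type 2 system.
K_a = lim_{s→0} s^2·G(s) = 20·1·7 / (6·8) = 35/12.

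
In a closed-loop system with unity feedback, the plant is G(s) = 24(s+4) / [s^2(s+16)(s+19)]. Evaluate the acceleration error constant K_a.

The open loop has two poles at the origin → type 2 system.
K_a = lim_{s→0} s^2·G(s) = 24·4 / (16·19) = 6/19.

6/19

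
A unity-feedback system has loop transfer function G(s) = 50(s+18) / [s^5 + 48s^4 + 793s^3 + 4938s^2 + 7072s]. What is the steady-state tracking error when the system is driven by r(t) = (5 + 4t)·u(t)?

7072/225

Lowest-order denominator term is 7072s, so the open loop has 1 pole at the origin → type 1 system. Taking each input component in turn:
  • 5: tracked with zero error.
  • 4t: e_ss = 4/K_v with K_v=225/1768 → 7072/225.
Total e_ss = 7072/225.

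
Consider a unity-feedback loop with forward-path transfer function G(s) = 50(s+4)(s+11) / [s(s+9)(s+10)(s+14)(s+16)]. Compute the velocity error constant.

The open loop has one pole at the origin → type 1 system.
K_v = lim_{s→0} s·G(s) = 50·4·11 / (9·10·14·16) = 55/504.

55/504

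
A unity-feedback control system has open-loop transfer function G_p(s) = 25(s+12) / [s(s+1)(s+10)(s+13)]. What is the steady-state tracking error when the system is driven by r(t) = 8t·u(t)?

G_p(s) has one factor of s in the denominator, so the system is type 1.
K_v = lim_{s→0} s·G_p(s) = 25·12 / (1·10·13) = 30/13.
e_ss = 8/K_v = 8/(30/13) = 52/15.

52/15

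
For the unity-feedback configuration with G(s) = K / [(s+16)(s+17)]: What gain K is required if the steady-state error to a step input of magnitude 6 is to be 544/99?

25

The open loop has no poles at the origin → type 0 system.
K_p = lim_{s→0} G(s) = K / (16·17) = (1/272)·K.
e_ss = 6/(1 + K_p) = 544/99 ⇒ 1 + (1/272)·K = 297/272 ⇒ K = 25.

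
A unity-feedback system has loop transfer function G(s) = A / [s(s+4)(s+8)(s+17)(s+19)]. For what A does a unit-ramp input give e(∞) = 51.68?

System type = 1 (one pole at s=0).
K_v = lim_{s→0} s·G(s) = A / (4·8·17·19) = (1/10336)·A.
e_ss = 1/K_v = 51.68 ⇒ K_v = 25/1292 ⇒ A = (25/1292)/(1/10336) = 200.

200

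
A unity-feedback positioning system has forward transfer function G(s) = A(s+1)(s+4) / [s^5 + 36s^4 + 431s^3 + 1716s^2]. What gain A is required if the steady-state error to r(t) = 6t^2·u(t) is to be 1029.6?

The denominator has no term below 1716s^2 — 2 poles at s=0, type 2.
K_a = lim_{s→0} s^2·G(s) = A·1·4 / 1716 = (1/429)·A.
e_ss = 12/K_a = 1029.6 ⇒ K_a = 5/429 ⇒ A = (5/429)/(1/429) = 5.

5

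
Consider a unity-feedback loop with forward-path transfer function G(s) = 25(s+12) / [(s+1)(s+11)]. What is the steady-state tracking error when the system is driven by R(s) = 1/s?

11/311

G(s) has no factors of s in the denominator, so the system is type 0.
K_p = lim_{s→0} G(s) = 25·12 / (1·11) = 300/11.
e_ss = 1/(1 + K_p) = 1/(311/11) = 11/311.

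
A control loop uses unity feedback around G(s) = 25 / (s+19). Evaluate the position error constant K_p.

System type = 0 (no poles at s=0).
K_p = lim_{s→0} G(s) = 25 / (19) = 25/19.

25/19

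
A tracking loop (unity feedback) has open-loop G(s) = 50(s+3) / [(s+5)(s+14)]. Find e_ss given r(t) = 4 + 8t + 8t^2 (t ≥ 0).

G(s) has no factors of s in the denominator, so the system is type 0. Taking each input component in turn:
  • 4: e_ss = 4/(1+K_p) with K_p=15/7 → 14/11.
  • 8t: a type-0 system cannot track it, e_ss → ∞.
  • 8t^2: a type-0 system cannot track it, e_ss → ∞.
The unbounded component dominates.

infinity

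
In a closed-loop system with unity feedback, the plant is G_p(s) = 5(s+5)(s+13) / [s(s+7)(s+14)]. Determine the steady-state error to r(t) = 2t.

196/325

G_p(s) has one factor of s in the denominator, so the system is type 1.
K_v = lim_{s→0} s·G_p(s) = 5·5·13 / (7·14) = 325/98.
e_ss = 2/K_v = 2/(325/98) = 196/325.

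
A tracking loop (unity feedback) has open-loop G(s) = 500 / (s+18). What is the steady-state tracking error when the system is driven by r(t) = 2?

18/259

The open loop has no poles at the origin → type 0 system.
K_p = lim_{s→0} G(s) = 500 / (18) = 250/9.
e_ss = 2/(1 + K_p) = 2/(259/9) = 18/259.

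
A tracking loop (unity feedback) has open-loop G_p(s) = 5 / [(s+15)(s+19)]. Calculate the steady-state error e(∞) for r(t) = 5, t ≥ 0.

285/58

G_p(s) has no factors of s in the denominator, so the system is type 0.
K_p = lim_{s→0} G_p(s) = 5 / (15·19) = 1/57.
e_ss = 5/(1 + K_p) = 5/(58/57) = 285/58.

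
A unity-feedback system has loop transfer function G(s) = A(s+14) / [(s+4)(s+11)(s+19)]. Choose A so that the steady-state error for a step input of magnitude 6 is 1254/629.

The open loop has no poles at the origin → type 0 system.
K_p = lim_{s→0} G(s) = A·14 / (4·11·19) = (7/418)·A.
e_ss = 6/(1 + K_p) = 1254/629 ⇒ 1 + (7/418)·A = 629/209 ⇒ A = 120.

120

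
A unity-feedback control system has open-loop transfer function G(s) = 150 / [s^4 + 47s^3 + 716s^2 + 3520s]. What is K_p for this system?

infinity

K_p = lim_{s→0} G(s); with 1 pole at the origin the limit diverges, so K_p = ∞.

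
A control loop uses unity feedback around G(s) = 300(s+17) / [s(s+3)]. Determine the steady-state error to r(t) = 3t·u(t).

System type = 1 (one pole at s=0).
K_v = lim_{s→0} s·G(s) = 300·17 / (3) = 1700.
e_ss = 3/K_v = 3/1700.

3/1700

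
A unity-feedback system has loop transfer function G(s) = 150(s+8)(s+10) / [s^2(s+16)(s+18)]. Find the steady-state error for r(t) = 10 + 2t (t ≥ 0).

0

System type = 2 (two poles at s=0). Taking each input component in turn:
  • 10: tracked with zero error.
  • 2t: tracked with zero error.
Total e_ss = 0.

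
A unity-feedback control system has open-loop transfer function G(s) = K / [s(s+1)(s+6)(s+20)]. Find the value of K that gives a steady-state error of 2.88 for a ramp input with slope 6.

250

One free integrator in G(s): this is a type 1 system.
K_v = lim_{s→0} s·G(s) = K / (1·6·20) = (1/120)·K.
e_ss = 6/K_v = 2.88 ⇒ K_v = 25/12 ⇒ K = (25/12)/(1/120) = 250.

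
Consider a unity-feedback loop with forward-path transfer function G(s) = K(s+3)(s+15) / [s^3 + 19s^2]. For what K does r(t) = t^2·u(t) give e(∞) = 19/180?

8

Lowest-order denominator term is 19s^2, so the open loop has 2 poles at the origin → type 2 system.
K_a = lim_{s→0} s^2·G(s) = K·3·15 / 19 = (45/19)·K.
e_ss = 2/K_a = 19/180 ⇒ K_a = 360/19 ⇒ K = (360/19)/(45/19) = 8.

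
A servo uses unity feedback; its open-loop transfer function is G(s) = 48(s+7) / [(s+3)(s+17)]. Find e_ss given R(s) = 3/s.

System type = 0 (no poles at s=0).
K_p = lim_{s→0} G(s) = 48·7 / (3·17) = 112/17.
e_ss = 3/(1 + K_p) = 3/(129/17) = 17/43.

17/43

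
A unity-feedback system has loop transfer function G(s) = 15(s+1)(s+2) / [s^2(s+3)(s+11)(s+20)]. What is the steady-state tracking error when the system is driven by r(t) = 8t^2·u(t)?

352

G(s) has two factors of s in the denominator, so the system is type 2.
K_a = lim_{s→0} s^2·G(s) = 15·1·2 / (3·11·20) = 1/22.
r(t) = 8t^2 gives R(s) = 16/s^3.
e_ss = 16/K_a = 16/(1/22) = 352.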